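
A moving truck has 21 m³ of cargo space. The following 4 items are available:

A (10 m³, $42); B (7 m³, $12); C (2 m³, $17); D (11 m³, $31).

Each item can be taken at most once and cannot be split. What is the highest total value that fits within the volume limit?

$73

This is a 0/1 knapsack; check combinations near the capacity.
- A+D: volume 10+11=21, value 42+31=73
- A+B+C: volume 10+7+2=19, value 42+12+17=71
- B+C+D: volume 7+2+11=20, value 12+17+31=60
- A+C: volume 10+2=12, value 42+17=59
Best: $73.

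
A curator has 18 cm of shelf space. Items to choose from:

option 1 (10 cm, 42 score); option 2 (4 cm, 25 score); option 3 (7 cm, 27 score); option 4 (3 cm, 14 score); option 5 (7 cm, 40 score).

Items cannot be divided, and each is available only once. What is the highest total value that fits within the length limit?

92 score

This is a 0/1 knapsack; check combinations near the capacity.
- option 2+option 3+option 5: length 4+7+7=18, value 25+27+40=92
- option 1+option 5: length 10+7=17, value 42+40=82
- option 1+option 2+option 4: length 10+4+3=17, value 42+25+14=81
- option 3+option 4+option 5: length 7+3+7=17, value 27+14+40=81
- option 2+option 4+option 5: length 4+3+7=14, value 25+14+40=79
Best: 92 score.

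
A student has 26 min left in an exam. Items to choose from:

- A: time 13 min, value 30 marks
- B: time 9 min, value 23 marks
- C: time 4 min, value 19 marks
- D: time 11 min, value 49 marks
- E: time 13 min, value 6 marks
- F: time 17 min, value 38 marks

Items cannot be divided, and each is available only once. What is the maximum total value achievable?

91 marks

This is a 0/1 knapsack; check combinations near the capacity.
- B+C+D: time 9+4+11=24, value 23+19+49=91
- A+D: time 13+11=24, value 30+49=79
- B+D: time 9+11=20, value 23+49=72
Best: 91 marks.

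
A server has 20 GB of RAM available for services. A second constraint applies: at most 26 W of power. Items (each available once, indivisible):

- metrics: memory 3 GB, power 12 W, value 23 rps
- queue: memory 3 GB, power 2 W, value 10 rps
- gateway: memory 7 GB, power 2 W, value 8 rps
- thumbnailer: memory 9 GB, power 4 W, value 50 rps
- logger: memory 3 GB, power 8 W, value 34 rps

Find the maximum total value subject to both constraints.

117 rps

Feasible sets respecting both limits:
- metrics+queue+thumbnailer+logger: memory 18, power 26, value 117
- metrics+thumbnailer+logger: memory 15, power 24, value 107
- queue+thumbnailer+logger: memory 15, power 14, value 94
Best: 117 rps.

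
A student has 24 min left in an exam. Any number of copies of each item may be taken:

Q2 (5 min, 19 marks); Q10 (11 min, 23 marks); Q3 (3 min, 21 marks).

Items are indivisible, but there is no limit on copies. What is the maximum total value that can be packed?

168 marks

Best value-per-unit is Q3 at 21/3, and filling with it alone uses time 8×3=24. No mix of the others beats 8×21 = 168.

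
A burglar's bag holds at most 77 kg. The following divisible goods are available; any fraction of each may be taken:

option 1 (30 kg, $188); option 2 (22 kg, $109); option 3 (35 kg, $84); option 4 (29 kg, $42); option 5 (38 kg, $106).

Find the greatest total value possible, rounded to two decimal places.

366.74

Take in order of value per unit:
- option 1 (188/30 per unit): all 30 → value 188, running total 188.00
- option 2 (109/22 per unit): all 22 → value 109, running total 297.00
- option 5 (106/38 per unit): 25 of 38 → value 25×106/38 = 69.7368, running total 366.74
Total 366.74.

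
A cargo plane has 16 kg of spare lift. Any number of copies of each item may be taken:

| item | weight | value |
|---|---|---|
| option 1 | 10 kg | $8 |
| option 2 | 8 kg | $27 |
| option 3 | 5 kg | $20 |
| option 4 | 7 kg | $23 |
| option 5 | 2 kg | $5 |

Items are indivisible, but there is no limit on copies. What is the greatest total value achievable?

Best value-per-unit is option 3 at 20/5, and filling with it alone uses weight 3×5=15. No mix of the others beats 3×20 = 60.

$60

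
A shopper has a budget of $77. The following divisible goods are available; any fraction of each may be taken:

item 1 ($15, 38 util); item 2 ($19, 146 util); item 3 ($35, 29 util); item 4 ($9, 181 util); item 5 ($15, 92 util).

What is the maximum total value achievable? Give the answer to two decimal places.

Take in order of value per unit:
- item 4 (181/9 per unit): all 9 → value 181, running total 181.00
- item 2 (146/19 per unit): all 19 → value 146, running total 327.00
- item 5 (92/15 per unit): all 15 → value 92, running total 419.00
- item 1 (38/15 per unit): all 15 → value 38, running total 457.00
- item 3 (29/35 per unit): 19 of 35 → value 19×29/35 = 15.7429, running total 472.74
Total 472.74.

472.74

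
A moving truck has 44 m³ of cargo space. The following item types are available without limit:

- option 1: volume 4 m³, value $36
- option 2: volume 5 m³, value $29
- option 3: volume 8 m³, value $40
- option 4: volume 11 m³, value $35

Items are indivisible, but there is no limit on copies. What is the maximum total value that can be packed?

$396

Best value-per-unit is option 1 at 36/4, and filling with it alone uses volume 11×4=44. No mix of the others beats 11×36 = 396.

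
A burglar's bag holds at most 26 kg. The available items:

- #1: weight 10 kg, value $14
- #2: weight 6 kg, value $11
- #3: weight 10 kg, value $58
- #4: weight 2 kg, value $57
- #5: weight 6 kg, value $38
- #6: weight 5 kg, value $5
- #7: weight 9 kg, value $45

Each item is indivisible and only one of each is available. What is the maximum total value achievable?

$165

Check high-value combinations within 26 kg:
- #3+#4+#6+#7: weight 10+2+5+9=26, value 58+57+5+45=165
- #2+#3+#4+#5: weight 6+10+2+6=24, value 11+58+57+38=164
- #3+#4+#7: weight 10+2+9=21, value 58+57+45=160
- #3+#4+#5+#6: weight 10+2+6+5=23, value 58+57+38+5=158
- #3+#4+#5: weight 10+2+6=18, value 58+57+38=153
Best: $165.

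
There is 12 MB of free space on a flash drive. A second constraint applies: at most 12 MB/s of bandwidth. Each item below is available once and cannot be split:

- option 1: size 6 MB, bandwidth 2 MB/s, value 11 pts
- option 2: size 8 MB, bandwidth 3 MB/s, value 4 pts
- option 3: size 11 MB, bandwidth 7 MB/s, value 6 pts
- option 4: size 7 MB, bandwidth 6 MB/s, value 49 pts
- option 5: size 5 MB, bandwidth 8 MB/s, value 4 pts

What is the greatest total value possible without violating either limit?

49 pts

Feasible sets respecting both limits:
- option 4: size 7, bandwidth 6, value 49
- option 1+option 5: size 11, bandwidth 10, value 15
- option 1: size 6, bandwidth 2, value 11
- option 3: size 11, bandwidth 7, value 6
Best: 49 pts.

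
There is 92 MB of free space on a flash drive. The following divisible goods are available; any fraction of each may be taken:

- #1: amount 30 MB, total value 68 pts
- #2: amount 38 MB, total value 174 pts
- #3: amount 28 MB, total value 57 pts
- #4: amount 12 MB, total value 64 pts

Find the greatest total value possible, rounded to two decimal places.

330.43

Take in order of value per unit:
- #4 (64/12 per unit): all 12 → value 64, running total 64.00
- #2 (174/38 per unit): all 38 → value 174, running total 238.00
- #1 (68/30 per unit): all 30 → value 68, running total 306.00
- #3 (57/28 per unit): 12 of 28 → value 12×57/28 = 24.4286, running total 330.43
Total 330.43.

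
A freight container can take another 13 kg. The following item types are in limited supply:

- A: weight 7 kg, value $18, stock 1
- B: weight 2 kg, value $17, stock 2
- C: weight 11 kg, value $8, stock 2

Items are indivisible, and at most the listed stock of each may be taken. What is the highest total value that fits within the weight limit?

$52

Top feasible selections:
- 1×A + 2×B: weight 11, value 52
- 1×A + 1×B: weight 9, value 35
- 2×B: weight 4, value 34
- 1×B + 1×C: weight 13, value 25
Best: $52.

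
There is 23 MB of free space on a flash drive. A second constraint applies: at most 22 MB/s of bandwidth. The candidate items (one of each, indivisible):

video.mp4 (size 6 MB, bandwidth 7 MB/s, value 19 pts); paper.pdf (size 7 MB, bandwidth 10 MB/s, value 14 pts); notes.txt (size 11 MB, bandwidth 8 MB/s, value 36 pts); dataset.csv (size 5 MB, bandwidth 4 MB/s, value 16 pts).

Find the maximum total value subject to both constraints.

Feasible sets respecting both limits:
- video.mp4+notes.txt+dataset.csv: size 22, bandwidth 19, value 71
- paper.pdf+notes.txt+dataset.csv: size 23, bandwidth 22, value 66
- video.mp4+notes.txt: size 17, bandwidth 15, value 55
Best: 71 pts.

71 pts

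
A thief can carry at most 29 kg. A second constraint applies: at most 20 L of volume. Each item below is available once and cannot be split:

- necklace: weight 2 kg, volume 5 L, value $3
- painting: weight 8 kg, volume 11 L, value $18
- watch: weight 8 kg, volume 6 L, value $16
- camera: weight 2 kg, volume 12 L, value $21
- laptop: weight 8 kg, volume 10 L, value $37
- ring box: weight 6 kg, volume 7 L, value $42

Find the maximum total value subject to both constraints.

$79

Feasible sets respecting both limits:
- laptop+ring box: weight 14, volume 17, value 79
- camera+ring box: weight 8, volume 19, value 63
- necklace+watch+ring box: weight 16, volume 18, value 61
Best: $79.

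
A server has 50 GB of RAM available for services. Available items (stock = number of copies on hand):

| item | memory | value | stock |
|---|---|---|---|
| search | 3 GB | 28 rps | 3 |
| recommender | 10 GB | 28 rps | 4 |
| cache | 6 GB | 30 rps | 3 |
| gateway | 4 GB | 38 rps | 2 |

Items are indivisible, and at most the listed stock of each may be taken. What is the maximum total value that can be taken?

Best selections within memory 50 and stock limits:
- 3×search + 1×recommender + 3×cache + 2×gateway: memory 45, value 278
- 3×search + 2×recommender + 2×cache + 2×gateway: memory 49, value 276
Best: 278 rps.

278 rps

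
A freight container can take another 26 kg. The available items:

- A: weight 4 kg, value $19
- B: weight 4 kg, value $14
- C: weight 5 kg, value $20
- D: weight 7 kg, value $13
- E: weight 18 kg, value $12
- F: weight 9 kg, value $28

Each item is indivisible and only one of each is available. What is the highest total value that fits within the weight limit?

$81

Check high-value combinations within 26 kg:
- A+B+C+F: weight 4+4+5+9=22, value 19+14+20+28=81
- A+C+D+F: weight 4+5+7+9=25, value 19+20+13+28=80
- B+C+D+F: weight 4+5+7+9=25, value 14+20+13+28=75
- A+B+D+F: weight 4+4+7+9=24, value 19+14+13+28=74
Best: $81.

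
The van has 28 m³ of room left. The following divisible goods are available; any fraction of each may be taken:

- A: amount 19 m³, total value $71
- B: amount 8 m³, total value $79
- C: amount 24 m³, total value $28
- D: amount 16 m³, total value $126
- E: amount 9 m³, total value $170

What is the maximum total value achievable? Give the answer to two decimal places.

335.63

Take in order of value per unit:
- E (170/9 per unit): all 9 → value 170, running total 170.00
- B (79/8 per unit): all 8 → value 79, running total 249.00
- D (126/16 per unit): 11 of 16 → value 11×126/16 = 86.6250, running total 335.63
Total 335.63.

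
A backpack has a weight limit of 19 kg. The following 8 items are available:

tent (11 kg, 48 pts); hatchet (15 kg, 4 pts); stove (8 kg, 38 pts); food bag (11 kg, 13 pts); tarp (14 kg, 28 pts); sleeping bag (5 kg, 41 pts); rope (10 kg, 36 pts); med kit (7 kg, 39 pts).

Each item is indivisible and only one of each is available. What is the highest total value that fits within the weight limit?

89 pts

Check high-value combinations within 19 kg:
- tent+sleeping bag: weight 11+5=16, value 48+41=89
- tent+med kit: weight 11+7=18, value 48+39=87
- tent+stove: weight 11+8=19, value 48+38=86
Best: 89 pts.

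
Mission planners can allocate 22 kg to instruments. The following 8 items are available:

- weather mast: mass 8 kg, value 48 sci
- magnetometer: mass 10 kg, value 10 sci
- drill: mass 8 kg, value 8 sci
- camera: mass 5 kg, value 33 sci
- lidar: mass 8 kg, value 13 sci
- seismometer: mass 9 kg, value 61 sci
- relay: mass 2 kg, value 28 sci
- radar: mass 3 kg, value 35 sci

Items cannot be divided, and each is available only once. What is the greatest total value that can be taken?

172 sci

Check high-value combinations within 22 kg:
- weather mast+seismometer+relay+radar: mass 8+9+2+3=22, value 48+61+28+35=172
- camera+seismometer+relay+radar: mass 5+9+2+3=19, value 33+61+28+35=157
- weather mast+camera+relay+radar: mass 8+5+2+3=18, value 48+33+28+35=144
- weather mast+seismometer+radar: mass 8+9+3=20, value 48+61+35=144
Best: 172 sci.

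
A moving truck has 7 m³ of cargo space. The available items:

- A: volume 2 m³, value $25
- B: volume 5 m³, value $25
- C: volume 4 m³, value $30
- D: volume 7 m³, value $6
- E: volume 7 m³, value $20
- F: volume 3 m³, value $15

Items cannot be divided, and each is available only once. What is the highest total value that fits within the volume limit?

Check high-value combinations within 7 m³:
- A+C: volume 2+4=6, value 25+30=55
- A+B: volume 2+5=7, value 25+25=50
- C+F: volume 4+3=7, value 30+15=45
- A+F: volume 2+3=5, value 25+15=40
Best: $55.

$55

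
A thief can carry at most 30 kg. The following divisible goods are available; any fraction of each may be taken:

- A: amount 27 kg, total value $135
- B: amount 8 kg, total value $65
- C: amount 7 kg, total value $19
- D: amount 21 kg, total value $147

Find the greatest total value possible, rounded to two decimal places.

217.00

Take in order of value per unit:
- B (65/8 per unit): all 8 → value 65, running total 65.00
- D (147/21 per unit): all 21 → value 147, running total 212.00
- A (135/27 per unit): 1 of 27 → value 1×135/27 = 5.0000, running total 217.00
Total 217.00.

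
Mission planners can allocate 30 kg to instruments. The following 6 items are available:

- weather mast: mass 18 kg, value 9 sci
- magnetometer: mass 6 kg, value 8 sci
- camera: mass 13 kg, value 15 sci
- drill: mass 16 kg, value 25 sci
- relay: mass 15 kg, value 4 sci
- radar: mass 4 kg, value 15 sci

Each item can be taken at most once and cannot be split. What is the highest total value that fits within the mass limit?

Check high-value combinations within 30 kg:
- magnetometer+drill+radar: mass 6+16+4=26, value 8+25+15=48
- drill+radar: mass 16+4=20, value 25+15=40
- camera+drill: mass 13+16=29, value 15+25=40
- magnetometer+camera+radar: mass 6+13+4=23, value 8+15+15=38
- magnetometer+drill: mass 6+16=22, value 8+25=33
Best: 48 sci.

48 sci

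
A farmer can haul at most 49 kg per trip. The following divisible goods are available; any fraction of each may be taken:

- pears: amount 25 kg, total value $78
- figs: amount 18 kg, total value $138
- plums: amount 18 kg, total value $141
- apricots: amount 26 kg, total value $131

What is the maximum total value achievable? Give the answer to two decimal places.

344.50

Take in order of value per unit:
- plums (141/18 per unit): all 18 → value 141, running total 141.00
- figs (138/18 per unit): all 18 → value 138, running total 279.00
- apricots (131/26 per unit): 13 of 26 → value 13×131/26 = 65.5000, running total 344.50
Total 344.50.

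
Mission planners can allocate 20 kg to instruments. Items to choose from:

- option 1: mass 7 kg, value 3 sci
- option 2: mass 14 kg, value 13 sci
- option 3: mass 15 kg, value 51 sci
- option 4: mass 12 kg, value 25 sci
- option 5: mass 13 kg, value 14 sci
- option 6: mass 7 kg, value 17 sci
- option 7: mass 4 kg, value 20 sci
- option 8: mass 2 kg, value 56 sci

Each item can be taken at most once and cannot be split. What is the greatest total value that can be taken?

107 sci

Check high-value combinations within 20 kg:
- option 3+option 8: mass 15+2=17, value 51+56=107
- option 4+option 7+option 8: mass 12+4+2=18, value 25+20+56=101
- option 1+option 6+option 7+option 8: mass 7+7+4+2=20, value 3+17+20+56=96
Best: 107 sci.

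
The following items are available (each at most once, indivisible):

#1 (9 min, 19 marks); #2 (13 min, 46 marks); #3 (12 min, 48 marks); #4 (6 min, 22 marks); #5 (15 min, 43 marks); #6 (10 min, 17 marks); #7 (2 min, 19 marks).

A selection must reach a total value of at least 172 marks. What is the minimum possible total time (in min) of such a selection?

Subsets with value ≥ 172, sorted by total time:
- #2+#3+#4+#5+#7: time 48, value 178
- #1+#2+#3+#5+#7: time 51, value 175
Minimum time: 48 min.

48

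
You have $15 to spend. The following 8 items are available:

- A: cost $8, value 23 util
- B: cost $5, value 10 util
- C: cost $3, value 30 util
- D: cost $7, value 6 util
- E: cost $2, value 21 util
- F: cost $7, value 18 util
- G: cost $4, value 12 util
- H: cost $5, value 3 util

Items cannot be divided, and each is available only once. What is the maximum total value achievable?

This is a 0/1 knapsack; check combinations near the capacity.
- A+C+E: cost 8+3+2=13, value 23+30+21=74
- B+C+E+G: cost 5+3+2+4=14, value 10+30+21+12=73
- C+E+F: cost 3+2+7=12, value 30+21+18=69
- C+E+G+H: cost 3+2+4+5=14, value 30+21+12+3=66
Best: 74 util.

74 util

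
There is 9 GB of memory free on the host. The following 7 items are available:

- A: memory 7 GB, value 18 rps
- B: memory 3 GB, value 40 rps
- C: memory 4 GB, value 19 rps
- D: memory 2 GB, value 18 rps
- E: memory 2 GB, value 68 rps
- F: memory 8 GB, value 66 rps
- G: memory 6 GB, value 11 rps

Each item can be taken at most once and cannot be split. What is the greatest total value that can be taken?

Check high-value combinations within 9 GB:
- B+C+E: memory 3+4+2=9, value 40+19+68=127
- B+D+E: memory 3+2+2=7, value 40+18+68=126
- B+E: memory 3+2=5, value 40+68=108
Best: 127 rps.

127 rps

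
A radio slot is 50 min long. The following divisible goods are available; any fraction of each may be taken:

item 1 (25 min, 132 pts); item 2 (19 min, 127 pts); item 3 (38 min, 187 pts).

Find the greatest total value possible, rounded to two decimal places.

Take in order of value per unit:
- item 2 (127/19 per unit): all 19 → value 127, running total 127.00
- item 1 (132/25 per unit): all 25 → value 132, running total 259.00
- item 3 (187/38 per unit): 6 of 38 → value 6×187/38 = 29.5263, running total 288.53
Total 288.53.

288.53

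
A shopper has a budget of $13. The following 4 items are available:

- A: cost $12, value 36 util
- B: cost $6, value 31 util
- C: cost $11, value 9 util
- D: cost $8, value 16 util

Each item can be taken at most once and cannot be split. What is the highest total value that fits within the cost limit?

36 util

Check high-value combinations within $13:
- A: cost 12, value 36
- B: cost 6, value 31
- D: cost 8, value 16
- C: cost 11, value 9
Best: 36 util.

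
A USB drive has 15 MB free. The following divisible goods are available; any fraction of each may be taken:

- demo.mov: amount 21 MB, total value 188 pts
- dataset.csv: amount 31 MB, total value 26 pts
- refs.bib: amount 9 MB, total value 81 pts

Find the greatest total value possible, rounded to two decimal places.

134.71

Take in order of value per unit:
- refs.bib (81/9 per unit): all 9 → value 81, running total 81.00
- demo.mov (188/21 per unit): 6 of 21 → value 6×188/21 = 53.7143, running total 134.71
Total 134.71.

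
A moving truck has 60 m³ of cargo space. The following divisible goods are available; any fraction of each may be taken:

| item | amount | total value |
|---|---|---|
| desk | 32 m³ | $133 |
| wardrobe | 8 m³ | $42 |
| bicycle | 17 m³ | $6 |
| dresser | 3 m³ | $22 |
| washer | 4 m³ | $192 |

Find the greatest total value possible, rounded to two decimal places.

393.59

Take in order of value per unit:
- washer (192/4 per unit): all 4 → value 192, running total 192.00
- dresser (22/3 per unit): all 3 → value 22, running total 214.00
- wardrobe (42/8 per unit): all 8 → value 42, running total 256.00
- desk (133/32 per unit): all 32 → value 133, running total 389.00
- bicycle (6/17 per unit): 13 of 17 → value 13×6/17 = 4.5882, running total 393.59
Total 393.59.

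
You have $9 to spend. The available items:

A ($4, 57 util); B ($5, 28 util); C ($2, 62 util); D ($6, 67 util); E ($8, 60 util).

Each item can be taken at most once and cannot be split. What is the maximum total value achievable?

129 util

Check high-value combinations within $9:
- C+D: cost 2+6=8, value 62+67=129
- A+C: cost 4+2=6, value 57+62=119
- B+C: cost 5+2=7, value 28+62=90
Best: 129 util.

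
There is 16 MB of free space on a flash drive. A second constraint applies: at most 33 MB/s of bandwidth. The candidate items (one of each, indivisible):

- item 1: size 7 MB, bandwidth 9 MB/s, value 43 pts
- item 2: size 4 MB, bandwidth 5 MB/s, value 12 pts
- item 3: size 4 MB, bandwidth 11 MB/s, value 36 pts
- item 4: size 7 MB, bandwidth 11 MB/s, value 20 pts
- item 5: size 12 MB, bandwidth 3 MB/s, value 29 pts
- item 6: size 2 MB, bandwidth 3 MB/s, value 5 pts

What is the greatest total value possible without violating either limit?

91 pts

Feasible sets respecting both limits:
- item 1+item 2+item 3: size 15, bandwidth 25, value 91
- item 1+item 3+item 6: size 13, bandwidth 23, value 84
- item 1+item 3: size 11, bandwidth 20, value 79
Best: 91 pts.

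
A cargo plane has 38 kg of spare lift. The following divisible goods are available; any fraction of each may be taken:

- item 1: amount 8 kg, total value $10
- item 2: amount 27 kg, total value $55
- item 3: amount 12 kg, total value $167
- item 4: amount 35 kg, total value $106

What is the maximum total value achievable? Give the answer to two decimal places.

245.74

Take in order of value per unit:
- item 3 (167/12 per unit): all 12 → value 167, running total 167.00
- item 4 (106/35 per unit): 26 of 35 → value 26×106/35 = 78.7429, running total 245.74
Total 245.74.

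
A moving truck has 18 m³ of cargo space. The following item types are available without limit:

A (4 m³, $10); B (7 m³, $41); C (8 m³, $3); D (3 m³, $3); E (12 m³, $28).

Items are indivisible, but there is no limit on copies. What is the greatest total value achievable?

Best value-per-unit is B at 41/7; filling with it alone gives 2×41 = 82.
Optimal mix: 1×A + 2×B → volume 18, value 92.

$92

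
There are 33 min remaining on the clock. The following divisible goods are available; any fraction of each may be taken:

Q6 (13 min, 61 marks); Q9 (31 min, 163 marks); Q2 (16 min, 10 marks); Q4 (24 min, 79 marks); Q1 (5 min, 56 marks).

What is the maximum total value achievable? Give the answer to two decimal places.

203.23

Take in order of value per unit:
- Q1 (56/5 per unit): all 5 → value 56, running total 56.00
- Q9 (163/31 per unit): 28 of 31 → value 28×163/31 = 147.2258, running total 203.23
Total 203.23.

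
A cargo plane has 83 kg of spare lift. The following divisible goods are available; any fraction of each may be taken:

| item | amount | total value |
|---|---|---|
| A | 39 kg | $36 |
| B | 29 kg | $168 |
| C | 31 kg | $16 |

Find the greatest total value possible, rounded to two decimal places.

Take in order of value per unit:
- B (168/29 per unit): all 29 → value 168, running total 168.00
- A (36/39 per unit): all 39 → value 36, running total 204.00
- C (16/31 per unit): 15 of 31 → value 15×16/31 = 7.7419, running total 211.74
Total 211.74.

211.74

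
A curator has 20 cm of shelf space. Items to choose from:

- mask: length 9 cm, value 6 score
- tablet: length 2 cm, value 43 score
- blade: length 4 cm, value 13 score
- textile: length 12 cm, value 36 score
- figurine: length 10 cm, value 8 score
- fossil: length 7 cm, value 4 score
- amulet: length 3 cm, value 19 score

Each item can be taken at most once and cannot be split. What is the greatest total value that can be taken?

This is a 0/1 knapsack; check combinations near the capacity.
- tablet+textile+amulet: length 2+12+3=17, value 43+36+19=98
- tablet+blade+textile: length 2+4+12=18, value 43+13+36=92
- tablet+blade+figurine+amulet: length 2+4+10+3=19, value 43+13+8+19=83
- mask+tablet+blade+amulet: length 9+2+4+3=18, value 6+43+13+19=81
Best: 98 score.

98 score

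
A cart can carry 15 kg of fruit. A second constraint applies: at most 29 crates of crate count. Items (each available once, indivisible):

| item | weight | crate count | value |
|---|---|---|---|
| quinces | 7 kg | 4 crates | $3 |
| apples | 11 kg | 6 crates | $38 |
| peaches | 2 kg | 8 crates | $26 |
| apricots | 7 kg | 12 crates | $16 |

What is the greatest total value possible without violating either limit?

Feasible sets respecting both limits:
- apples+peaches: weight 13, crate count 14, value 64
- peaches+apricots: weight 9, crate count 20, value 42
- apples: weight 11, crate count 6, value 38
Best: $64.

$64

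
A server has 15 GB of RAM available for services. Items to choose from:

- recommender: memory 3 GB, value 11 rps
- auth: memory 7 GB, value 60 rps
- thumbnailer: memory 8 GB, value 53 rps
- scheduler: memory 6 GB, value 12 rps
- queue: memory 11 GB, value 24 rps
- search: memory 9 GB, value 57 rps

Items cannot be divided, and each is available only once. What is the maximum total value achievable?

113 rps

Check high-value combinations within 15 GB:
- auth+thumbnailer: memory 7+8=15, value 60+53=113
- auth+scheduler: memory 7+6=13, value 60+12=72
- recommender+auth: memory 3+7=10, value 11+60=71
- scheduler+search: memory 6+9=15, value 12+57=69
Best: 113 rps.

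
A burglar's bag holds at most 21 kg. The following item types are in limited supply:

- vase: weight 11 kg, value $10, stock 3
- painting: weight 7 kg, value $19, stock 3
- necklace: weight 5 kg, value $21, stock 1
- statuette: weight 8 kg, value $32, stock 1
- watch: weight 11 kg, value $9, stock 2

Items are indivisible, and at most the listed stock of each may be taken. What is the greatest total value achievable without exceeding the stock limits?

Best selections within weight 21 and stock limits:
- 1×painting + 1×necklace + 1×statuette: weight 20, value 72
- 2×painting + 1×necklace: weight 19, value 59
- 3×painting: weight 21, value 57
- 1×necklace + 1×statuette: weight 13, value 53
Best: $72.

$72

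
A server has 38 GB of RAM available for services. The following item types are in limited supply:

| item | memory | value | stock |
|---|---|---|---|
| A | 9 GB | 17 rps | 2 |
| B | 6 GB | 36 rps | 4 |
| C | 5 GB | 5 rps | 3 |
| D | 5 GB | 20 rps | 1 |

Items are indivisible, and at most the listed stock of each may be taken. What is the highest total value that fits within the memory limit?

181 rps

Top feasible selections:
- 1×A + 4×B + 1×D: memory 38, value 181
- 4×B + 1×C + 1×D: memory 34, value 169
- 1×A + 4×B + 1×C: memory 38, value 166
- 4×B + 1×D: memory 29, value 164
Best: 181 rps.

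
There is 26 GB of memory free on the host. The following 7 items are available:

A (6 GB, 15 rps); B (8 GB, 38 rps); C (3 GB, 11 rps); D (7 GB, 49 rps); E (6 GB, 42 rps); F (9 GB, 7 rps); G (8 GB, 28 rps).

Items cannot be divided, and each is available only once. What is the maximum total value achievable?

Check high-value combinations within 26 GB:
- B+C+D+E: memory 8+3+7+6=24, value 38+11+49+42=140
- C+D+E+G: memory 3+7+6+8=24, value 11+49+42+28=130
- B+D+E: memory 8+7+6=21, value 38+49+42=129
- B+C+D+G: memory 8+3+7+8=26, value 38+11+49+28=126
Best: 140 rps.

140 rps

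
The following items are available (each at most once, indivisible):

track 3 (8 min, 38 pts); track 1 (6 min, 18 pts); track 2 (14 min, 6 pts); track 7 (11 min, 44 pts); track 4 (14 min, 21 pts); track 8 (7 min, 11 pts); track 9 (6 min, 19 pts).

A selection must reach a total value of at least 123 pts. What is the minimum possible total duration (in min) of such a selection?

Subsets with value ≥ 123, sorted by total duration:
- track 3+track 1+track 7+track 8+track 9: duration 38, value 130
- track 3+track 1+track 7+track 4+track 9: duration 45, value 140
- track 3+track 1+track 2+track 7+track 9: duration 45, value 125
- track 3+track 7+track 4+track 8+track 9: duration 46, value 133
Minimum duration: 38 min.

38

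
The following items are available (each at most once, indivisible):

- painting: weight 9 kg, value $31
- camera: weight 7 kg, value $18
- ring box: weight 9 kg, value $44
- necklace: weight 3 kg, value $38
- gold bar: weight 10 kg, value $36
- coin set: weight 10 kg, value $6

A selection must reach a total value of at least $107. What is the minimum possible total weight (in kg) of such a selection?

Subsets with value ≥ 107, sorted by total weight:
- painting+ring box+necklace: weight 21, value 113
- ring box+necklace+gold bar: weight 22, value 118
Minimum weight: 21 kg.

21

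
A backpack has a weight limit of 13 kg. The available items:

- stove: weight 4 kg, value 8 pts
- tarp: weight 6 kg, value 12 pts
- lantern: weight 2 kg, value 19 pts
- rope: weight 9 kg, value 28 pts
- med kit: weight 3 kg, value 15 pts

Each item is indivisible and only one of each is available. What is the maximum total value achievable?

Check high-value combinations within 13 kg:
- lantern+rope: weight 2+9=11, value 19+28=47
- tarp+lantern+med kit: weight 6+2+3=11, value 12+19+15=46
- rope+med kit: weight 9+3=12, value 28+15=43
- stove+lantern+med kit: weight 4+2+3=9, value 8+19+15=42
Best: 47 pts.

47 pts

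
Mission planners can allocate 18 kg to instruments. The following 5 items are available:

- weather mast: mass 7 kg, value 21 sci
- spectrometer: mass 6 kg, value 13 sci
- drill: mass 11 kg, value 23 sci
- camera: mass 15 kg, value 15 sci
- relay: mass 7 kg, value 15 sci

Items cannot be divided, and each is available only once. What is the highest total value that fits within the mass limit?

44 sci

Check high-value combinations within 18 kg:
- weather mast+drill: mass 7+11=18, value 21+23=44
- drill+relay: mass 11+7=18, value 23+15=38
- weather mast+relay: mass 7+7=14, value 21+15=36
- spectrometer+drill: mass 6+11=17, value 13+23=36
Best: 44 sci.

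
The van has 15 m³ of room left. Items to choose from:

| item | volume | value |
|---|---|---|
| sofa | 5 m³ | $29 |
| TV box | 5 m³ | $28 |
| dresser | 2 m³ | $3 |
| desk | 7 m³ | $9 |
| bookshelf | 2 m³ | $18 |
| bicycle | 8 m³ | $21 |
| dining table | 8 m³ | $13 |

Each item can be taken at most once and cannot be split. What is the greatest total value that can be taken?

Check high-value combinations within 15 m³:
- sofa+TV box+dresser+bookshelf: volume 5+5+2+2=14, value 29+28+3+18=78
- sofa+TV box+bookshelf: volume 5+5+2=12, value 29+28+18=75
- sofa+bookshelf+bicycle: volume 5+2+8=15, value 29+18+21=68
- TV box+bookshelf+bicycle: volume 5+2+8=15, value 28+18+21=67
- sofa+TV box+dresser: volume 5+5+2=12, value 29+28+3=60
Best: $78.

$78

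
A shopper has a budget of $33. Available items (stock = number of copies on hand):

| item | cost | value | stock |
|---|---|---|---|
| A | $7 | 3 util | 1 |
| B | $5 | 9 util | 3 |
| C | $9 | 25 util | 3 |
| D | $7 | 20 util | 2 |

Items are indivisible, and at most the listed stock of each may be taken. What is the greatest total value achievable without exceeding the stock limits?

90 util

Best selections within cost 33 and stock limits:
- 2×C + 2×D: cost 32, value 90
- 1×B + 3×C: cost 32, value 84
- 2×B + 1×C + 2×D: cost 33, value 83
- 1×B + 2×C + 1×D: cost 30, value 79
Best: 90 util.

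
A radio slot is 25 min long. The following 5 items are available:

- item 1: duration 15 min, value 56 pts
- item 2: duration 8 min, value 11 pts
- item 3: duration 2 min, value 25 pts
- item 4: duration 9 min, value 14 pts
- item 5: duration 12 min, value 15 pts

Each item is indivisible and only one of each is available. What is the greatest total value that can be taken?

This is a 0/1 knapsack; check combinations near the capacity.
- item 1+item 2+item 3: duration 15+8+2=25, value 56+11+25=92
- item 1+item 3: duration 15+2=17, value 56+25=81
- item 1+item 4: duration 15+9=24, value 56+14=70
- item 1+item 2: duration 15+8=23, value 56+11=67
- item 1: duration 15, value 56
Best: 92 pts.

92 pts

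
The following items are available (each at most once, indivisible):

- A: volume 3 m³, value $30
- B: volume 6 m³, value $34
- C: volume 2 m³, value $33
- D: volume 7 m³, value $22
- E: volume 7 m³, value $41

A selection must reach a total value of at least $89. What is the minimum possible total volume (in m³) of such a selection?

11

Subsets with value ≥ 89, sorted by total volume:
- A+B+C: volume 11, value 97
- A+C+E: volume 12, value 104
Minimum volume: 11 m³.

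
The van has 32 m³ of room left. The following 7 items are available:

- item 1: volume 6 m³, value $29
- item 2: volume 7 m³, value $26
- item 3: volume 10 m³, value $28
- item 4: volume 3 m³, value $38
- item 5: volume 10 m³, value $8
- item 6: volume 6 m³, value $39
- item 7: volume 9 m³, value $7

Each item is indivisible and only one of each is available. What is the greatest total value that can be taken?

$160

Check high-value combinations within 32 m³:
- item 1+item 2+item 3+item 4+item 6: volume 6+7+10+3+6=32, value 29+26+28+38+39=160
- item 1+item 2+item 4+item 5+item 6: volume 6+7+3+10+6=32, value 29+26+38+8+39=140
- item 1+item 2+item 4+item 6+item 7: volume 6+7+3+6+9=31, value 29+26+38+39+7=139
- item 1+item 3+item 4+item 6: volume 6+10+3+6=25, value 29+28+38+39=134
- item 1+item 2+item 4+item 6: volume 6+7+3+6=22, value 29+26+38+39=132
Best: $160.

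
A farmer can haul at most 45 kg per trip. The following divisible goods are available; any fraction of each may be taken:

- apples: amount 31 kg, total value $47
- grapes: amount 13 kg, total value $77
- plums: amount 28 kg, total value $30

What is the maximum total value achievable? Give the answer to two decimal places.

125.07

Take in order of value per unit:
- grapes (77/13 per unit): all 13 → value 77, running total 77.00
- apples (47/31 per unit): all 31 → value 47, running total 124.00
- plums (30/28 per unit): 1 of 28 → value 1×30/28 = 1.0714, running total 125.07
Total 125.07.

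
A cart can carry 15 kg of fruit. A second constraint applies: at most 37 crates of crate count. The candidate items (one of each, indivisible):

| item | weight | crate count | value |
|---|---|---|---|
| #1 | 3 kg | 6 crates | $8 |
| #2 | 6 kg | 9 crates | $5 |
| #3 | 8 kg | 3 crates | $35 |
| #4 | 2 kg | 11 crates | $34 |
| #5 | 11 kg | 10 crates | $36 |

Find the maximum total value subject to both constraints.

Feasible sets respecting both limits:
- #1+#3+#4: weight 13, crate count 20, value 77
- #4+#5: weight 13, crate count 21, value 70
- #3+#4: weight 10, crate count 14, value 69
- #1+#2+#4: weight 11, crate count 26, value 47
Best: $77.

$77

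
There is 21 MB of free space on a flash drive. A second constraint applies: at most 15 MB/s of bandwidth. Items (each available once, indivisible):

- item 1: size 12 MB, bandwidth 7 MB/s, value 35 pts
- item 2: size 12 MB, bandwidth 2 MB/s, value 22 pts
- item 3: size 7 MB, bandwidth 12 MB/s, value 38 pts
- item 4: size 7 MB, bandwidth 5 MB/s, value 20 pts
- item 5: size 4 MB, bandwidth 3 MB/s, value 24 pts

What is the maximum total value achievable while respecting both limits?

62 pts

Feasible sets respecting both limits:
- item 3+item 5: size 11, bandwidth 15, value 62
- item 2+item 3: size 19, bandwidth 14, value 60
- item 1+item 5: size 16, bandwidth 10, value 59
Best: 62 pts.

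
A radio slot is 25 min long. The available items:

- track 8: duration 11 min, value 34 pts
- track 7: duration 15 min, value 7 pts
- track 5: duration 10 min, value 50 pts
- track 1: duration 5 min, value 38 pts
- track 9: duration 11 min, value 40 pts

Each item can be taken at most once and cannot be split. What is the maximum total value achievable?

90 pts

Check high-value combinations within 25 min:
- track 5+track 9: duration 10+11=21, value 50+40=90
- track 5+track 1: duration 10+5=15, value 50+38=88
- track 8+track 5: duration 11+10=21, value 34+50=84
- track 1+track 9: duration 5+11=16, value 38+40=78
Best: 90 pts.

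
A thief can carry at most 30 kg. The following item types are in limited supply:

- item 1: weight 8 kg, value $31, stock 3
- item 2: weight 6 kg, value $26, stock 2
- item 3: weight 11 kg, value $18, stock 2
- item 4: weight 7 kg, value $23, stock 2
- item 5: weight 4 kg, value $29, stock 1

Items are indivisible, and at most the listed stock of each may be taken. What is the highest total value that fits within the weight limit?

Best selections within weight 30 and stock limits:
- 2×item 2 + 2×item 4 + 1×item 5: weight 30, value 127
- 3×item 1 + 1×item 5: weight 28, value 122
- 3×item 1 + 1×item 2: weight 30, value 119
Best: $127.

$127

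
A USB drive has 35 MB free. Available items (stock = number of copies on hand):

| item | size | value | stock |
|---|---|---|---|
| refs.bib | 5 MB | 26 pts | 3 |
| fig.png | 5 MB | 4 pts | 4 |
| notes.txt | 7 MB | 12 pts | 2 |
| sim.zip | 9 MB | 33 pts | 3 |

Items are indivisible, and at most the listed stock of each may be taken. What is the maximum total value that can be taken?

144 pts

Top feasible selections:
- 3×refs.bib + 2×sim.zip: size 33, value 144
- 2×refs.bib + 1×notes.txt + 2×sim.zip: size 35, value 130
Best: 144 pts.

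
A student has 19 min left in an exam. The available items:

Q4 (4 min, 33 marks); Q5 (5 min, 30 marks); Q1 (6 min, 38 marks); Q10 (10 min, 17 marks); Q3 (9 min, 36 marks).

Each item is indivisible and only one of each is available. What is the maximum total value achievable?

107 marks

This is a 0/1 knapsack; check combinations near the capacity.
- Q4+Q1+Q3: time 4+6+9=19, value 33+38+36=107
- Q4+Q5+Q1: time 4+5+6=15, value 33+30+38=101
- Q4+Q5+Q3: time 4+5+9=18, value 33+30+36=99
- Q4+Q5+Q10: time 4+5+10=19, value 33+30+17=80
- Q1+Q3: time 6+9=15, value 38+36=74
Best: 107 marks.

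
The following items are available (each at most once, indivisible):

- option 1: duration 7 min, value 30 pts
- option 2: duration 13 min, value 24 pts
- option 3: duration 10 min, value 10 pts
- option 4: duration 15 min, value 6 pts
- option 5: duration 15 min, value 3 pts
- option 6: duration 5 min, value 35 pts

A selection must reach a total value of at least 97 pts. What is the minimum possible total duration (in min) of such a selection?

35

Subsets with value ≥ 97, sorted by total duration:
- option 1+option 2+option 3+option 6: duration 35, value 99
- option 1+option 2+option 3+option 4+option 6: duration 50, value 105
- option 1+option 2+option 3+option 5+option 6: duration 50, value 102
- option 1+option 2+option 4+option 5+option 6: duration 55, value 98
Minimum duration: 35 min.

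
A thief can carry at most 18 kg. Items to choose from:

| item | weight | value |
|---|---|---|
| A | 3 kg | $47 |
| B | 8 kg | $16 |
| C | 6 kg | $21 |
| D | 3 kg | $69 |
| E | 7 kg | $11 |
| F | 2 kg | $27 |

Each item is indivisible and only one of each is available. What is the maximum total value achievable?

Check high-value combinations within 18 kg:
- A+C+D+F: weight 3+6+3+2=14, value 47+21+69+27=164
- A+B+D+F: weight 3+8+3+2=16, value 47+16+69+27=159
- A+D+E+F: weight 3+3+7+2=15, value 47+69+11+27=154
- A+D+F: weight 3+3+2=8, value 47+69+27=143
- A+C+D: weight 3+6+3=12, value 47+21+69=137
Best: $164.

$164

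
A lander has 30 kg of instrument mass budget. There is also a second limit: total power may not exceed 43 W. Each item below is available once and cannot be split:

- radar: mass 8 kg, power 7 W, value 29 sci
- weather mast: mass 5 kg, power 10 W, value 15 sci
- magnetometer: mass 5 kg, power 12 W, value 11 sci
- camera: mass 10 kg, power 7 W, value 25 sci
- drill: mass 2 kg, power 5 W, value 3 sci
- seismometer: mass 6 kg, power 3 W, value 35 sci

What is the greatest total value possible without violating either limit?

Feasible sets respecting both limits:
- radar+weather mast+camera+seismometer: mass 29, power 27, value 104
- radar+magnetometer+camera+seismometer: mass 29, power 29, value 100
- radar+weather mast+magnetometer+drill+seismometer: mass 26, power 37, value 93
- radar+camera+drill+seismometer: mass 26, power 22, value 92
Best: 104 sci.

104 sci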